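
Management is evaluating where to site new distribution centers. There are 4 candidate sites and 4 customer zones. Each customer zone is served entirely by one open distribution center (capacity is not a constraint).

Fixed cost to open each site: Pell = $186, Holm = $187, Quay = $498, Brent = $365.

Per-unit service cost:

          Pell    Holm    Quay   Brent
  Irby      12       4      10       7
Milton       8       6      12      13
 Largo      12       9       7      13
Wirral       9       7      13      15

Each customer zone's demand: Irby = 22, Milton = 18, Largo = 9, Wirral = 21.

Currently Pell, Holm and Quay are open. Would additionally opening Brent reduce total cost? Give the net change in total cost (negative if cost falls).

Current service cost with {Pell, Holm, Quay}: 406.
Adding Brent: each customer zone re-picks its cheapest; new service cost 406, saving 0.
Extra fixed cost: 365. Net change = 365 − 0 = 365.
(Totals: 1277 → 1642.)

No — net change +365 (cost rises by 365).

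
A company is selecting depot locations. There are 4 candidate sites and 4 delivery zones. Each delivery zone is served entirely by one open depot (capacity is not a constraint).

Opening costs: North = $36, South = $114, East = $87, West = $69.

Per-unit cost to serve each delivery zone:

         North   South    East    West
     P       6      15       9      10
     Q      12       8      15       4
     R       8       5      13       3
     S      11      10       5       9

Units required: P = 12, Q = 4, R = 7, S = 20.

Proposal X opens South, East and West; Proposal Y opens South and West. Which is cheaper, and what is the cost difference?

Proposal X is cheaper by 5.

Proposal X: {South, East, West}: P→East 9·12=108, Q→West 4·4=16, R→West 3·7=21, S→East 5·20=100. Service 245; fixed 270; total 515.
Proposal Y: {South, West}: P→West 10·12=120, Q→West 4·4=16, R→West 3·7=21, S→West 9·20=180. Service 337; fixed 183; total 520.
Difference: |515 − 520| = 5.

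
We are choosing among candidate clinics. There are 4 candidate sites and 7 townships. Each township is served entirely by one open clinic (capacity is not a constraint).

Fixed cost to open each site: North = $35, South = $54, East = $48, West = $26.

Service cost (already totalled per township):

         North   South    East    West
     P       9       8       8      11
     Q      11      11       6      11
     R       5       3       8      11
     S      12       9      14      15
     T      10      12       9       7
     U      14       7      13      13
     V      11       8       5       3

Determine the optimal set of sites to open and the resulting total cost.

Open West only; minimum total cost 97.

For any fixed open set, each township goes to its cheapest open site; total = fixed + service.
{West}: P→West 11, Q→West 11, R→West 11, S→West 15, T→West 7, U→West 13, V→West 3. Service 71; fixed 26; total 97.
{North}: P→North 9, Q→North 11, R→North 5, S→North 12, T→North 10, U→North 14, V→North 11. Service 72; fixed 35; total 107.
{East}: P→East 8, Q→East 6, R→East 8, S→East 14, T→East 9, U→East 13, V→East 5. Service 63; fixed 48; total 111.
{North, South, East, West}: service 43 + fixed 163 = 206
(All 15 nonempty subsets were checked; West only is lowest.)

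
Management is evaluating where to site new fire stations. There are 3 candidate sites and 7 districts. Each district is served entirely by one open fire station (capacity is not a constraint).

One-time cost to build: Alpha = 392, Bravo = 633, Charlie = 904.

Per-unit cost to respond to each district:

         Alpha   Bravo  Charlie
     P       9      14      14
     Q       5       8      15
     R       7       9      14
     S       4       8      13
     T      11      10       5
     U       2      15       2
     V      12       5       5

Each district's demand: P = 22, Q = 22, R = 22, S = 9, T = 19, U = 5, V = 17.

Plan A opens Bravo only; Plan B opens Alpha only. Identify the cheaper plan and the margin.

Plan A: {Bravo}: P→Bravo 14·22=308, Q→Bravo 8·22=176, R→Bravo 9·22=198, S→Bravo 8·9=72, T→Bravo 10·19=190, U→Bravo 15·5=75, V→Bravo 5·17=85. Service 1104; fixed 633; total 1737.
Plan B: {Alpha}: P→Alpha 9·22=198, Q→Alpha 5·22=110, R→Alpha 7·22=154, S→Alpha 4·9=36, T→Alpha 11·19=209, U→Alpha 2·5=10, V→Alpha 12·17=204. Service 921; fixed 392; total 1313.
Difference: |1737 − 1313| = 424.

Plan B is cheaper by 424.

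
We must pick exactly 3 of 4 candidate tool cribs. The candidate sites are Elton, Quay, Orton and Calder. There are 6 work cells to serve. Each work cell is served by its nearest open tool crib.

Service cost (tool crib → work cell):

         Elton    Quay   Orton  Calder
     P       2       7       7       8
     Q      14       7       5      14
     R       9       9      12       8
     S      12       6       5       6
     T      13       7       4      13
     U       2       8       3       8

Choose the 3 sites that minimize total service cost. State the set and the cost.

Choose Elton, Orton and Calder; total service cost 26.

With exactly 3 open, each work cell uses its cheapest among the chosen.
{Elton, Orton, Calder}: P→Elton 2, Q→Orton 5, R→Calder 8, S→Orton 5, T→Orton 4, U→Elton 2. Service cost 26.
{Elton, Quay, Orton}: service cost 27
{Elton, Quay, Calder}: service cost 32
Among all 4 size-3 choices, {Elton, Orton, Calder} is lowest.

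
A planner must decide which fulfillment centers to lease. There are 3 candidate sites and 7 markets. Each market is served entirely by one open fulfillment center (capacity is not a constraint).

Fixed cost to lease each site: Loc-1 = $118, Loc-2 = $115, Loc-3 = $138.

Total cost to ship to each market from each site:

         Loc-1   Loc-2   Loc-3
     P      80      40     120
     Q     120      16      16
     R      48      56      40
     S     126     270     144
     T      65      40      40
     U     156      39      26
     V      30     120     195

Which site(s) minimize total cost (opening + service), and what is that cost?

For any fixed open set, each market goes to its cheapest open site; total = fixed + service.
{Loc-1, Loc-2}: P→Loc-2 40, Q→Loc-2 16, R→Loc-1 48, S→Loc-1 126, T→Loc-2 40, U→Loc-2 39, V→Loc-1 30. Service 339; fixed 233; total 572.
{Loc-1, Loc-3}: service 358 + fixed 256 = 614
{Loc-2, Loc-3}: service 426 + fixed 253 = 679
{Loc-1, Loc-2, Loc-3}: service 318 + fixed 371 = 689
No other subset beats 572.

Open Loc-1 and Loc-2; minimum total cost 572.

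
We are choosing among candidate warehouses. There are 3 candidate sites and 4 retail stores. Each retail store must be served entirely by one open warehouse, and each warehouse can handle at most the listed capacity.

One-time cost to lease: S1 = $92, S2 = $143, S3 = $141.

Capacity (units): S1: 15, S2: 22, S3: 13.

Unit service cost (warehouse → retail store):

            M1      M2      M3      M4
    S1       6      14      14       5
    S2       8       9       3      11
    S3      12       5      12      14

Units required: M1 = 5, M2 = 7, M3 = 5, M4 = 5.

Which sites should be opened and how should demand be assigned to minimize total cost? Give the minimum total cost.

Minimum total cost: 316

Open {S2}: M1→S2 8·5=40, M2→S2 9·7=63, M3→S2 3·5=15, M4→S2 11·5=55.
Loads: S2 carries 22/22. Service 173; fixed 143; total 316.
Next best feasible plan costs 368.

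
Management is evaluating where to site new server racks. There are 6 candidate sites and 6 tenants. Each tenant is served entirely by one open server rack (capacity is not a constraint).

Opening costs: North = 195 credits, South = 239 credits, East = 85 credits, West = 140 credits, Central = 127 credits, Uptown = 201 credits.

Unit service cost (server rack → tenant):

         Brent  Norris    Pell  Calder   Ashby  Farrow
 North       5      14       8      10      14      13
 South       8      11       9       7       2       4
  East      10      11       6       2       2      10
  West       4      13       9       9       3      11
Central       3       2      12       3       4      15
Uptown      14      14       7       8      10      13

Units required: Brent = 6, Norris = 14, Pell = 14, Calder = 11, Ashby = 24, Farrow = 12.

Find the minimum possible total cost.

For any fixed open set, each tenant goes to its cheapest open site; total = fixed + service.
{East, Central}: Brent→Central 3·6=18, Norris→Central 2·14=28, Pell→East 6·14=84, Calder→East 2·11=22, Ashby→East 2·24=48, Farrow→East 10·12=120. Service 320; fixed 212; total 532.
{East}: Brent→East 10·6=60, Norris→East 11·14=154, Pell→East 6·14=84, Calder→East 2·11=22, Ashby→East 2·24=48, Farrow→East 10·12=120. Service 488; fixed 85; total 573.
{Central}: service 523 + fixed 127 = 650
{North, South, East, West, Central, Uptown}: service 248 + fixed 987 = 1235
No other subset beats 532.

Minimum total cost: 532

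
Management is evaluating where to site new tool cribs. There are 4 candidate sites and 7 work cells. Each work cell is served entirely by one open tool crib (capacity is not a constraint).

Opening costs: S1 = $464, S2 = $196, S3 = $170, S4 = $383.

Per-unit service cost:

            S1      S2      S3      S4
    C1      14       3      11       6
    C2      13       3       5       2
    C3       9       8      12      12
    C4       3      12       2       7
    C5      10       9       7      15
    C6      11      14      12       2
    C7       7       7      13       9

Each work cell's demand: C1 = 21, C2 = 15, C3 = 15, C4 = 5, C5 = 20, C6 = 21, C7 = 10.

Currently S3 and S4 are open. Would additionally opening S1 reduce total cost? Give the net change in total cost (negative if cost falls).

No — net change +399 (cost rises by 399).

Current service cost with {S3, S4}: 618.
Adding S1: each work cell re-picks its cheapest; new service cost 553, saving 65.
Extra fixed cost: 464. Net change = 464 − 65 = 399.
(Totals: 1171 → 1570.)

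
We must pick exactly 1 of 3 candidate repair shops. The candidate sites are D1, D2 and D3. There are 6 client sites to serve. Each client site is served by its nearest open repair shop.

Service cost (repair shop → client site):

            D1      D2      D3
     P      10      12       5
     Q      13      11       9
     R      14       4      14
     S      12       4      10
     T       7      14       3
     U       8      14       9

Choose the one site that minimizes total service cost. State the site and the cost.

Choose D3 only; total service cost 50.

With exactly 1 open, each client site uses its cheapest among the chosen.
{D3}: P→D3 5, Q→D3 9, R→D3 14, S→D3 10, T→D3 3, U→D3 9. Service cost 50.
{D2}: service cost 59
{D1}: service cost 64
Among all 3 size-1 choices, {D3} is lowest.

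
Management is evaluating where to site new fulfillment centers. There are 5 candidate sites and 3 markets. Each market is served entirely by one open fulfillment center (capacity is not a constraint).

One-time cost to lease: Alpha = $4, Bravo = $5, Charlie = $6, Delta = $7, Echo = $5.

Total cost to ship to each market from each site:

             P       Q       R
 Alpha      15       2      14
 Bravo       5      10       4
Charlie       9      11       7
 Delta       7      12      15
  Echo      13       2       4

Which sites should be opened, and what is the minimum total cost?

Open Alpha and Bravo; minimum total cost 20.

For any fixed open set, each market goes to its cheapest open site; total = fixed + service.
{Alpha, Bravo}: P→Bravo 5, Q→Alpha 2, R→Bravo 4. Service 11; fixed 9; total 20.
{Bravo, Echo}: service 11 + fixed 10 = 21
{Bravo}: service 19 + fixed 5 = 24
{Alpha, Bravo, Charlie, Delta, Echo}: service 11 + fixed 27 = 38
No other subset beats 20.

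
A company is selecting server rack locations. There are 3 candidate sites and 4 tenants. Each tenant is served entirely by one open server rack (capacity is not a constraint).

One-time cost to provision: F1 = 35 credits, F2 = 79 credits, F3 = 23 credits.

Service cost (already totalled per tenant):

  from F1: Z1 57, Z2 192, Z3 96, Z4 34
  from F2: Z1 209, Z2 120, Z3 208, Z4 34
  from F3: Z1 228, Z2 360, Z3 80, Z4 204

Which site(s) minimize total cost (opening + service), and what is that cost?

For any fixed open set, each tenant goes to its cheapest open site; total = fixed + service.
{F1}: Z1→F1 57, Z2→F1 192, Z3→F1 96, Z4→F1 34. Service 379; fixed 35; total 414.
{F1, F2}: service 307 + fixed 114 = 421
{F1, F3}: service 363 + fixed 58 = 421
{F1, F2, F3}: service 291 + fixed 137 = 428
No other subset beats 414.

Open F1 only; minimum total cost 414.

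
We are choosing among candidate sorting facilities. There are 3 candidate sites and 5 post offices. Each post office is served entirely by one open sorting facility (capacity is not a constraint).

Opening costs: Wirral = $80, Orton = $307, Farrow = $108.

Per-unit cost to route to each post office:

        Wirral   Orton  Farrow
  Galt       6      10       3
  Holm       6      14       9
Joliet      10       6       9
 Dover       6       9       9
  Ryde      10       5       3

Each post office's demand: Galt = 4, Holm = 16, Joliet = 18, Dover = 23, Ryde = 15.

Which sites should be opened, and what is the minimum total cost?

Open Wirral and Farrow; minimum total cost 641.

For any fixed open set, each post office goes to its cheapest open site; total = fixed + service.
{Wirral, Farrow}: Galt→Farrow 3·4=12, Holm→Wirral 6·16=96, Joliet→Farrow 9·18=162, Dover→Wirral 6·23=138, Ryde→Farrow 3·15=45. Service 453; fixed 188; total 641.
{Wirral}: Galt→Wirral 6·4=24, Holm→Wirral 6·16=96, Joliet→Wirral 10·18=180, Dover→Wirral 6·23=138, Ryde→Wirral 10·15=150. Service 588; fixed 80; total 668.
{Farrow}: service 570 + fixed 108 = 678
{Wirral, Orton, Farrow}: service 399 + fixed 495 = 894
(All 7 nonempty subsets were checked; Wirral and Farrow is lowest.)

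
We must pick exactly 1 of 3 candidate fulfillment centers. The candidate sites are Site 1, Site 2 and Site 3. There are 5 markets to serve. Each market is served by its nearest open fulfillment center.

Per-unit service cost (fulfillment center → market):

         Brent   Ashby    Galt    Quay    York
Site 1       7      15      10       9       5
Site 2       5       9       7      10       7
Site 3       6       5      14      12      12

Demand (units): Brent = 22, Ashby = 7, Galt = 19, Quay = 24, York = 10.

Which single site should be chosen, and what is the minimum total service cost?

With exactly 1 open, each market uses its cheapest among the chosen.
{Site 2}: Brent→Site 2 5·22=110, Ashby→Site 2 9·7=63, Galt→Site 2 7·19=133, Quay→Site 2 10·24=240, York→Site 2 7·10=70. Service cost 616.
{Site 1}: service cost 715
{Site 3}: service cost 841
Among all 3 size-1 choices, {Site 2} is lowest.

Choose Site 2 only; total service cost 616.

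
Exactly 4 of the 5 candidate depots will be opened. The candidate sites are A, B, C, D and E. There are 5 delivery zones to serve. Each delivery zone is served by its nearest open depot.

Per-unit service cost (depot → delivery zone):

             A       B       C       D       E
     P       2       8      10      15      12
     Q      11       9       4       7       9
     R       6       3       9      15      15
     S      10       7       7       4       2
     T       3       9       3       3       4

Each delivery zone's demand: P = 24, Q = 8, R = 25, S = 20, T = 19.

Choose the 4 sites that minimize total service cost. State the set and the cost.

With exactly 4 open, each delivery zone uses its cheapest among the chosen.
{A, B, C, E}: P→A 2·24=48, Q→C 4·8=32, R→B 3·25=75, S→E 2·20=40, T→A 3·19=57. Service cost 252.
{A, B, D, E}: service cost 276
{A, B, C, D}: service cost 292
Among all 5 size-4 choices, {A, B, C, E} is lowest.

Choose A, B, C and E; total service cost 252.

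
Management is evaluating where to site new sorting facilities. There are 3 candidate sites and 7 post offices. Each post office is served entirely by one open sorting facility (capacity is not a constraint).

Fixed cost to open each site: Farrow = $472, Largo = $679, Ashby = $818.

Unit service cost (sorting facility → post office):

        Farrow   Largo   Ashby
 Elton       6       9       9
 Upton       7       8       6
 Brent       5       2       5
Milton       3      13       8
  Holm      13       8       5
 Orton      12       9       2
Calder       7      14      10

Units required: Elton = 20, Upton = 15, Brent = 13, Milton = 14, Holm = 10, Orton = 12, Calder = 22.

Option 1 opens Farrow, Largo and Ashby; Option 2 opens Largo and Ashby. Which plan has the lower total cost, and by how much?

Option 1: {Farrow, Largo, Ashby}: Elton→Farrow 6·20=120, Upton→Ashby 6·15=90, Brent→Largo 2·13=26, Milton→Farrow 3·14=42, Holm→Ashby 5·10=50, Orton→Ashby 2·12=24, Calder→Farrow 7·22=154. Service 506; fixed 1969; total 2475.
Option 2: {Largo, Ashby}: Elton→Largo 9·20=180, Upton→Ashby 6·15=90, Brent→Largo 2·13=26, Milton→Ashby 8·14=112, Holm→Ashby 5·10=50, Orton→Ashby 2·12=24, Calder→Ashby 10·22=220. Service 702; fixed 1497; total 2199.
Difference: |2475 − 2199| = 276.

Option 2 is cheaper by 276.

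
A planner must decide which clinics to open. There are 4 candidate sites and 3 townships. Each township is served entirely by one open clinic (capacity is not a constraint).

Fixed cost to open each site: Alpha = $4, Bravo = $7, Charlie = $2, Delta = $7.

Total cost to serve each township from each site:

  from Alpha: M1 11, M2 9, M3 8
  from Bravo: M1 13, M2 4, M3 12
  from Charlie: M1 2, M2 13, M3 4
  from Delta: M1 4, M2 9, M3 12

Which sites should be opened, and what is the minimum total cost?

Open Bravo and Charlie; minimum total cost 19.

For any fixed open set, each township goes to its cheapest open site; total = fixed + service.
{Bravo, Charlie}: M1→Charlie 2, M2→Bravo 4, M3→Charlie 4. Service 10; fixed 9; total 19.
{Alpha, Charlie}: service 15 + fixed 6 = 21
{Charlie}: service 19 + fixed 2 = 21
{Alpha, Bravo, Charlie, Delta}: M1→Charlie 2, M2→Bravo 4, M3→Charlie 4. Service 10; fixed 20; total 30.
No other subset beats 19.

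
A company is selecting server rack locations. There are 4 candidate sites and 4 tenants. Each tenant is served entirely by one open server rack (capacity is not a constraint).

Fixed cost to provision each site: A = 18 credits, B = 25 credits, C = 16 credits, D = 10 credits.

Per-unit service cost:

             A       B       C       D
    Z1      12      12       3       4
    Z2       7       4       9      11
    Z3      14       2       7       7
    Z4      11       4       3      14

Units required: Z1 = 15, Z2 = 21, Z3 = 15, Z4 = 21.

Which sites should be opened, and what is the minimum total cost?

Open B and C; minimum total cost 263.

For any fixed open set, each tenant goes to its cheapest open site; total = fixed + service.
{B, C}: Z1→C 3·15=45, Z2→B 4·21=84, Z3→B 2·15=30, Z4→C 3·21=63. Service 222; fixed 41; total 263.
{B, C, D}: service 222 + fixed 51 = 273
{A, B, C}: service 222 + fixed 59 = 281
{A, B, C, D}: service 222 + fixed 69 = 291
No other subset beats 263.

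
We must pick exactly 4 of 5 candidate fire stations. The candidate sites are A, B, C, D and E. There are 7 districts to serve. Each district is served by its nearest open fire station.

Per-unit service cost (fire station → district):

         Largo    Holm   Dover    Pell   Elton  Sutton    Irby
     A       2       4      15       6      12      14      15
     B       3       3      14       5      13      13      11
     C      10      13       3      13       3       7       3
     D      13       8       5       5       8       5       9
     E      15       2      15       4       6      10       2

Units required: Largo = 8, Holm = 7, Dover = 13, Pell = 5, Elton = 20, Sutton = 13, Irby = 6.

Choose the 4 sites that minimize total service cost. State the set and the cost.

Choose A, C, D and E; total service cost 226.

With exactly 4 open, each district uses its cheapest among the chosen.
{A, C, D, E}: Largo→A 2·8=16, Holm→E 2·7=14, Dover→C 3·13=39, Pell→E 4·5=20, Elton→C 3·20=60, Sutton→D 5·13=65, Irby→E 2·6=12. Service cost 226.
{B, C, D, E}: service cost 234
{A, B, C, D}: service cost 244
Among all 5 size-4 choices, {A, C, D, E} is lowest.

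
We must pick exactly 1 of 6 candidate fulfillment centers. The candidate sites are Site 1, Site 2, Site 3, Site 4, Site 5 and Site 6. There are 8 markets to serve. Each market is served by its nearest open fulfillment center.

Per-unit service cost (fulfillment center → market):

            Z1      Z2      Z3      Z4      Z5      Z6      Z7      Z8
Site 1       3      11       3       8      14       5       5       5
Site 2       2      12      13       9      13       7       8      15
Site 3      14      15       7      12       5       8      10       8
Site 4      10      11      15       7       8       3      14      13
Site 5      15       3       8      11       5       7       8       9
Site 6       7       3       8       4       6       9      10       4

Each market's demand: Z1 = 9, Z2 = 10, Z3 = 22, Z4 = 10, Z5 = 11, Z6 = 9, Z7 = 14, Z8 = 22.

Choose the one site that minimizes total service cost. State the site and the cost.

With exactly 1 open, each market uses its cheapest among the chosen.
{Site 1}: Z1→Site 1 3·9=27, Z2→Site 1 11·10=110, Z3→Site 1 3·22=66, Z4→Site 1 8·10=80, Z5→Site 1 14·11=154, Z6→Site 1 5·9=45, Z7→Site 1 5·14=70, Z8→Site 1 5·22=110. Service cost 662.
{Site 6}: service cost 684
{Site 5}: service cost 879
Among all 6 size-1 choices, {Site 1} is lowest.

Choose Site 1 only; total service cost 662.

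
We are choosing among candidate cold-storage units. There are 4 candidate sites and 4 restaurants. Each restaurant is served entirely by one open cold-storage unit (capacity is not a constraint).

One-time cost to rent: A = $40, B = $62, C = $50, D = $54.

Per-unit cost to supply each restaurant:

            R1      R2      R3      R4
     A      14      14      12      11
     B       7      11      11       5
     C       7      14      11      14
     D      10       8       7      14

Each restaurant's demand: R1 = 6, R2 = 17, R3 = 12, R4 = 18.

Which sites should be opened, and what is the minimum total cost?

Open B and D; minimum total cost 468.

For any fixed open set, each restaurant goes to its cheapest open site; total = fixed + service.
{B, D}: R1→B 7·6=42, R2→D 8·17=136, R3→D 7·12=84, R4→B 5·18=90. Service 352; fixed 116; total 468.
{A, B, D}: service 352 + fixed 156 = 508
{B}: service 451 + fixed 62 = 513
{A, B, C, D}: service 352 + fixed 206 = 558
No other subset beats 468.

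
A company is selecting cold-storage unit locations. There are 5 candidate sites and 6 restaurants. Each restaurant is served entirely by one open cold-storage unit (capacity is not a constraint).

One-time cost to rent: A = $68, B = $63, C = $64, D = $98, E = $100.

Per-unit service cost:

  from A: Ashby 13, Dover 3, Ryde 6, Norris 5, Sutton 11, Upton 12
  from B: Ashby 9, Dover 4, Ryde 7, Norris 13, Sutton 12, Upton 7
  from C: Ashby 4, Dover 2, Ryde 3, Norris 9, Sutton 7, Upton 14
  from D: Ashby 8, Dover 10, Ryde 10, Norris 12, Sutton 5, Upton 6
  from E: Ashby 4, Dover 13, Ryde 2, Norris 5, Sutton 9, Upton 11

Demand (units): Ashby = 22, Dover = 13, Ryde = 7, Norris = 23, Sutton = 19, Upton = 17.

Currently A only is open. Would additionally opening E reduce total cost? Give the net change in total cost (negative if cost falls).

Yes — net change −181 (cost falls by 181).

Current service cost with {A}: 895.
Adding E: each restaurant re-picks its cheapest; new service cost 614, saving 281.
Extra fixed cost: 100. Net change = 100 − 281 = -181.
(Totals: 963 → 782.)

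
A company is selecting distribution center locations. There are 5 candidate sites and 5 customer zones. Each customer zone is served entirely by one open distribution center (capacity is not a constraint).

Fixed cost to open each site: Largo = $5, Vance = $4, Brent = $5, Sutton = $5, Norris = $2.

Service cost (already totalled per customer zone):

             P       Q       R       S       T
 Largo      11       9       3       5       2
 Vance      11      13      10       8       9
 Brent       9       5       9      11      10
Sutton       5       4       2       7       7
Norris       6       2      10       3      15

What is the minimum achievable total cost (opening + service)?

Minimum total cost: 23

For any fixed open set, each customer zone goes to its cheapest open site; total = fixed + service.
{Largo, Norris}: P→Norris 6, Q→Norris 2, R→Largo 3, S→Norris 3, T→Largo 2. Service 16; fixed 7; total 23.
{Largo, Sutton, Norris}: service 14 + fixed 12 = 26
{Sutton, Norris}: service 19 + fixed 7 = 26
{Largo, Vance, Brent, Sutton, Norris}: service 14 + fixed 21 = 35
No other subset beats 23.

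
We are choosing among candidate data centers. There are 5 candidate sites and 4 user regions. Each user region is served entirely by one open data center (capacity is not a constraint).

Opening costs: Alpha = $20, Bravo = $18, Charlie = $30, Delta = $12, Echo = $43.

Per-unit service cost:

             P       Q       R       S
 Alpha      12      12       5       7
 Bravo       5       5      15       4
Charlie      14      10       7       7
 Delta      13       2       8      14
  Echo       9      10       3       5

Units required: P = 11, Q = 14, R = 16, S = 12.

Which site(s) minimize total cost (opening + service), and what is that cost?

Open Bravo, Delta and Echo; minimum total cost 252.

For any fixed open set, each user region goes to its cheapest open site; total = fixed + service.
{Bravo, Delta, Echo}: P→Bravo 5·11=55, Q→Delta 2·14=28, R→Echo 3·16=48, S→Bravo 4·12=48. Service 179; fixed 73; total 252.
{Alpha, Bravo, Delta}: service 211 + fixed 50 = 261
{Alpha, Bravo, Delta, Echo}: service 179 + fixed 93 = 272
{Alpha, Bravo, Charlie, Delta, Echo}: P→Bravo 5·11=55, Q→Delta 2·14=28, R→Echo 3·16=48, S→Bravo 4·12=48. Service 179; fixed 123; total 302.
No other subset beats 252.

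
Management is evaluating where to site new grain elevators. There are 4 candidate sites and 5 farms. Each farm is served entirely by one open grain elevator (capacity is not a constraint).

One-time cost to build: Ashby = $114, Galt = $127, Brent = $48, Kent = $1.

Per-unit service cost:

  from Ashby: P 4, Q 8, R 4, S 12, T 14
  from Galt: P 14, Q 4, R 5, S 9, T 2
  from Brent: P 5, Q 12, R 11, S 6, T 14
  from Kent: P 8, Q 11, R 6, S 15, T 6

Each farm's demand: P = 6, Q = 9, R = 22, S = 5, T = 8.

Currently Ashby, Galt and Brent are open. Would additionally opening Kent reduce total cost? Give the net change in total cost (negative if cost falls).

No — net change +1 (cost rises by 1).

Current service cost with {Ashby, Galt, Brent}: 194.
Adding Kent: each farm re-picks its cheapest; new service cost 194, saving 0.
Extra fixed cost: 1. Net change = 1 − 0 = 1.
(Totals: 483 → 484.)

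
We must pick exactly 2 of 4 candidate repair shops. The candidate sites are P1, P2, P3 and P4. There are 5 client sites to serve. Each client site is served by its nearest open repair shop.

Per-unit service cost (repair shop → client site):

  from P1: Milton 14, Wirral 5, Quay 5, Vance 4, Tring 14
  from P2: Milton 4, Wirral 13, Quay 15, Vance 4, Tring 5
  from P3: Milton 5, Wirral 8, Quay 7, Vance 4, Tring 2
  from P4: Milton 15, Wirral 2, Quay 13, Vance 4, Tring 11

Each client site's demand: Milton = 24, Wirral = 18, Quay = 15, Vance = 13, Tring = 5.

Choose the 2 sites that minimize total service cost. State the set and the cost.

Choose P3 and P4; total service cost 323.

With exactly 2 open, each client site uses its cheapest among the chosen.
{P3, P4}: Milton→P3 5·24=120, Wirral→P4 2·18=36, Quay→P3 7·15=105, Vance→P3 4·13=52, Tring→P3 2·5=10. Service cost 323.
{P1, P2}: service cost 338
{P1, P3}: service cost 347
Among all 6 size-2 choices, {P3, P4} is lowest.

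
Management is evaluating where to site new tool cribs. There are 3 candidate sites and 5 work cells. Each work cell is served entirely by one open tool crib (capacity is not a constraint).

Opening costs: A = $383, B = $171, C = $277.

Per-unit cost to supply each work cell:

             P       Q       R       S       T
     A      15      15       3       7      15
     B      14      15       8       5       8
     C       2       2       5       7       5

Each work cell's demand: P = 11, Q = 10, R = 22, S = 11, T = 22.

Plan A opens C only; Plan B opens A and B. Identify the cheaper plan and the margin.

Plan A: {C}: P→C 2·11=22, Q→C 2·10=20, R→C 5·22=110, S→C 7·11=77, T→C 5·22=110. Service 339; fixed 277; total 616.
Plan B: {A, B}: P→B 14·11=154, Q→A 15·10=150, R→A 3·22=66, S→B 5·11=55, T→B 8·22=176. Service 601; fixed 554; total 1155.
Difference: |616 − 1155| = 539.

Plan A is cheaper by 539.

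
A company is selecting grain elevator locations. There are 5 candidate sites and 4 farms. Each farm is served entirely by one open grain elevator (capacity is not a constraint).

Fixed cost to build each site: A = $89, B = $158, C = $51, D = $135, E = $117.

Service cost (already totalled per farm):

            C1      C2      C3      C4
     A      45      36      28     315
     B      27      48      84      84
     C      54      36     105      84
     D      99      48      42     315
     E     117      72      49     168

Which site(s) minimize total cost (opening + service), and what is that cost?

Open C only; minimum total cost 330.

For any fixed open set, each farm goes to its cheapest open site; total = fixed + service.
{C}: C1→C 54, C2→C 36, C3→C 105, C4→C 84. Service 279; fixed 51; total 330.
{A, C}: C1→A 45, C2→A 36, C3→A 28, C4→C 84. Service 193; fixed 140; total 333.
{C, E}: service 223 + fixed 168 = 391
{A, B, C, D, E}: C1→B 27, C2→A 36, C3→A 28, C4→B 84. Service 175; fixed 550; total 725.
No other subset beats 330.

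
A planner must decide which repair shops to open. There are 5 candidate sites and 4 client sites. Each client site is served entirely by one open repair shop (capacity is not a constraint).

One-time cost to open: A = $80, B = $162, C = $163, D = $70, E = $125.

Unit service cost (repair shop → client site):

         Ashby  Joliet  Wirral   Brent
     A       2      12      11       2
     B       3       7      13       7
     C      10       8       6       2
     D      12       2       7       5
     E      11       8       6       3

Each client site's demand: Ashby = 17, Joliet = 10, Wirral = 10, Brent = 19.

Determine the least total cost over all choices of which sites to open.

For any fixed open set, each client site goes to its cheapest open site; total = fixed + service.
{A, D}: Ashby→A 2·17=34, Joliet→D 2·10=20, Wirral→D 7·10=70, Brent→A 2·19=38. Service 162; fixed 150; total 312.
{A}: service 302 + fixed 80 = 382
{A, E}: Ashby→A 2·17=34, Joliet→E 8·10=80, Wirral→E 6·10=60, Brent→A 2·19=38. Service 212; fixed 205; total 417.
{A, B, C, D, E}: Ashby→A 2·17=34, Joliet→D 2·10=20, Wirral→C 6·10=60, Brent→A 2·19=38. Service 152; fixed 600; total 752.
No other subset beats 312.

Minimum total cost: 312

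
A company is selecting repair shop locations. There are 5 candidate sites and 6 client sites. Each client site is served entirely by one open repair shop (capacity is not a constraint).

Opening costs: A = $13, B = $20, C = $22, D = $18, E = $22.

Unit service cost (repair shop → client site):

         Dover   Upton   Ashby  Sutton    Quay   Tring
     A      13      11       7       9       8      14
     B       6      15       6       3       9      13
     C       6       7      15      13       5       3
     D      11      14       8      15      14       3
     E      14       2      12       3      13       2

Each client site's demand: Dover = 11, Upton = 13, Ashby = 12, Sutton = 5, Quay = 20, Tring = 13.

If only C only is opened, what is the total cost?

Total cost: 563

Each client site is assigned to its cheapest site among the open ones.
{C}: Dover→C 6·11=66, Upton→C 7·13=91, Ashby→C 15·12=180, Sutton→C 13·5=65, Quay→C 5·20=100, Tring→C 3·13=39. Service 541; fixed 22; total 563.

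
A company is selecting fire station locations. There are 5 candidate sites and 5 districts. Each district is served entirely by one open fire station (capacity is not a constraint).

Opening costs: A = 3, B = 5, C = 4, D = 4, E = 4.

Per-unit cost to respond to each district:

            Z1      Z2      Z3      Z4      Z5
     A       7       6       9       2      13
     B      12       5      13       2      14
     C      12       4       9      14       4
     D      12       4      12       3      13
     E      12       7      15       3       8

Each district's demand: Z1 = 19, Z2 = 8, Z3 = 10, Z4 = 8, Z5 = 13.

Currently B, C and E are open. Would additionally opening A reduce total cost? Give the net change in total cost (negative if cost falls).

Current service cost with {B, C, E}: 418.
Adding A: each district re-picks its cheapest; new service cost 323, saving 95.
Extra fixed cost: 3. Net change = 3 − 95 = -92.
(Totals: 431 → 339.)

Yes — net change −92 (cost falls by 92).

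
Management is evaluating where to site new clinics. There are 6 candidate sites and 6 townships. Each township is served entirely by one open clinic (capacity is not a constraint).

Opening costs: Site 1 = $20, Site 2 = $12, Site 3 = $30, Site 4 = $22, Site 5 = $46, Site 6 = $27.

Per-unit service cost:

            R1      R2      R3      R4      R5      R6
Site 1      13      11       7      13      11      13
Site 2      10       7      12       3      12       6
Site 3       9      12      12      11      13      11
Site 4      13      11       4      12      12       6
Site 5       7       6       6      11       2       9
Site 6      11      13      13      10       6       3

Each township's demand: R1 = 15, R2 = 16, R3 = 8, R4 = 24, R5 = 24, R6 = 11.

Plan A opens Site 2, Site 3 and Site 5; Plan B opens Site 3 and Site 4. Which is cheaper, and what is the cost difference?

Plan A: {Site 2, Site 3, Site 5}: R1→Site 5 7·15=105, R2→Site 5 6·16=96, R3→Site 5 6·8=48, R4→Site 2 3·24=72, R5→Site 5 2·24=48, R6→Site 2 6·11=66. Service 435; fixed 88; total 523.
Plan B: {Site 3, Site 4}: R1→Site 3 9·15=135, R2→Site 4 11·16=176, R3→Site 4 4·8=32, R4→Site 3 11·24=264, R5→Site 4 12·24=288, R6→Site 4 6·11=66. Service 961; fixed 52; total 1013.
Difference: |523 − 1013| = 490.

Plan A is cheaper by 490.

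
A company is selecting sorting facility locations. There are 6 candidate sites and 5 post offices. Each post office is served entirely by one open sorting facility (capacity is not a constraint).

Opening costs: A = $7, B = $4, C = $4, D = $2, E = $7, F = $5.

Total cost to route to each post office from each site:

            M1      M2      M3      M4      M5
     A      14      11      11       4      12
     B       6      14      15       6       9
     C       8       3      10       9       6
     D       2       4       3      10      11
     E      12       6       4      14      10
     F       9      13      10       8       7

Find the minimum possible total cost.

Minimum total cost: 29

For any fixed open set, each post office goes to its cheapest open site; total = fixed + service.
{C, D}: M1→D 2, M2→C 3, M3→D 3, M4→C 9, M5→C 6. Service 23; fixed 6; total 29.
{B, C, D}: service 20 + fixed 10 = 30
{B, D}: M1→D 2, M2→D 4, M3→D 3, M4→B 6, M5→B 9. Service 24; fixed 6; total 30.
{A, B, C, D, E, F}: M1→D 2, M2→C 3, M3→D 3, M4→A 4, M5→C 6. Service 18; fixed 29; total 47.
No other subset beats 29.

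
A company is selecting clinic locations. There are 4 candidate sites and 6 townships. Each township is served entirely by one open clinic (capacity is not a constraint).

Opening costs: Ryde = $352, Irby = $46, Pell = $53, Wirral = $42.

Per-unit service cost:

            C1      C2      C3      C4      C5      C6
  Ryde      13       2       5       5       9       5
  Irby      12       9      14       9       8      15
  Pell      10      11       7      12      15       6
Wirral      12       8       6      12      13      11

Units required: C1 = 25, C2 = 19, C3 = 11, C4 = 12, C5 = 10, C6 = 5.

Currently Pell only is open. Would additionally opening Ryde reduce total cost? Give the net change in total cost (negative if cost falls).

No — net change +10 (cost rises by 10).

Current service cost with {Pell}: 860.
Adding Ryde: each township re-picks its cheapest; new service cost 518, saving 342.
Extra fixed cost: 352. Net change = 352 − 342 = 10.
(Totals: 913 → 923.)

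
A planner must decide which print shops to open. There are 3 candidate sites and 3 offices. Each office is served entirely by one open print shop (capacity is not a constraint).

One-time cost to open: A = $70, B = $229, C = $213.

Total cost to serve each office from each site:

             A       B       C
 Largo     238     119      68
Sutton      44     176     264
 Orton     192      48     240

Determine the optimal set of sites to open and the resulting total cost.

Open A and B; minimum total cost 510.

For any fixed open set, each office goes to its cheapest open site; total = fixed + service.
{A, B}: Largo→B 119, Sutton→A 44, Orton→B 48. Service 211; fixed 299; total 510.
{A}: service 474 + fixed 70 = 544
{B}: service 343 + fixed 229 = 572
{A, B, C}: Largo→C 68, Sutton→A 44, Orton→B 48. Service 160; fixed 512; total 672.
No other subset beats 510.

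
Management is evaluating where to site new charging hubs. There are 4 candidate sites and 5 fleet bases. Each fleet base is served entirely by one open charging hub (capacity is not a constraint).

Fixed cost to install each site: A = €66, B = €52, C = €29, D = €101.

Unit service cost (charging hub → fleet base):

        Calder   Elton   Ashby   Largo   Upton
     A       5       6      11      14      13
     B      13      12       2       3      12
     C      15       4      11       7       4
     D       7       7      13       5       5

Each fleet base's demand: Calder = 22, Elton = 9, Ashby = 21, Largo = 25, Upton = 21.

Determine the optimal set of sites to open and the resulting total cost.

Open A, B and C; minimum total cost 494.

For any fixed open set, each fleet base goes to its cheapest open site; total = fixed + service.
{A, B, C}: Calder→A 5·22=110, Elton→C 4·9=36, Ashby→B 2·21=42, Largo→B 3·25=75, Upton→C 4·21=84. Service 347; fixed 147; total 494.
{B, C, D}: Calder→D 7·22=154, Elton→C 4·9=36, Ashby→B 2·21=42, Largo→B 3·25=75, Upton→C 4·21=84. Service 391; fixed 182; total 573.
{B, D}: service 439 + fixed 153 = 592
{A, B, C, D}: service 347 + fixed 248 = 595
No other subset beats 494.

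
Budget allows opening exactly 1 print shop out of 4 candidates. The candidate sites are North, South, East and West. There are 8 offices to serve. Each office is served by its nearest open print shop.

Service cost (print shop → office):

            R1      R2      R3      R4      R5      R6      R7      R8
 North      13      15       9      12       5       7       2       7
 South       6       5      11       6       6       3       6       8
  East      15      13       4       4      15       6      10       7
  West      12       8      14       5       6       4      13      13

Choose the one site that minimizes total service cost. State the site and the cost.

With exactly 1 open, each office uses its cheapest among the chosen.
{South}: R1→South 6, R2→South 5, R3→South 11, R4→South 6, R5→South 6, R6→South 3, R7→South 6, R8→South 8. Service cost 51.
{North}: service cost 70
{East}: service cost 74
Among all 4 size-1 choices, {South} is lowest.

Choose South only; total service cost 51.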